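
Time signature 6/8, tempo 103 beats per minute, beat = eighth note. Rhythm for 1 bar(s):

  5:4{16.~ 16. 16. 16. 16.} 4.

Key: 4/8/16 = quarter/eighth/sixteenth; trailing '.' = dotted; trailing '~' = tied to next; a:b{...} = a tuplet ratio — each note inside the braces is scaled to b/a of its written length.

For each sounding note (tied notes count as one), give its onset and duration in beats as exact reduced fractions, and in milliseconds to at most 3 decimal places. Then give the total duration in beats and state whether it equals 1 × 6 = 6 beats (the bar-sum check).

1) 0.0ms=0b +699.029ms=6/5b
2) 699.029ms=6/5b +349.515ms=3/5b
3) 1048.544ms=9/5b +349.515ms=3/5b
4) 1398.058ms=12/5b +349.515ms=3/5b
5) 1747.573ms=3b +1747.573ms=3b
Σ=6b of 6 (103bpm 6/8) — PASS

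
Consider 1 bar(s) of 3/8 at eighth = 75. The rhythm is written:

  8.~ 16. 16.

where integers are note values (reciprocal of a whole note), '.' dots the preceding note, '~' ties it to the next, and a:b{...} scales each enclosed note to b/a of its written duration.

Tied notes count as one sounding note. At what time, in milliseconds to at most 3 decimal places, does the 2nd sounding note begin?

note 2 onset = 9/4b = 1800.0ms

1. 0.0ms @ 0 + 1800.0ms (9/4)
2. 1800.0ms @ 9/4 + 600.0ms (3/4)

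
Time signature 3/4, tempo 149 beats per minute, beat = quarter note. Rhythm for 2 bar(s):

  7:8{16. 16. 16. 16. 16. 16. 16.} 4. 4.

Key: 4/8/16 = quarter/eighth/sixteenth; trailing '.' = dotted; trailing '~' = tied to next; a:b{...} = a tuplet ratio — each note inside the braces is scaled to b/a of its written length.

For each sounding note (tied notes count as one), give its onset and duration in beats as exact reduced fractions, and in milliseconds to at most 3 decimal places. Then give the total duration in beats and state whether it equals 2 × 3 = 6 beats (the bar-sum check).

1) 0.0ms=0b +172.579ms=3/7b
2) 172.579ms=3/7b +172.579ms=3/7b
3) 345.158ms=6/7b +172.579ms=3/7b
4) 517.737ms=9/7b +172.579ms=3/7b
5) 690.316ms=12/7b +172.579ms=3/7b
6) 862.895ms=15/7b +172.579ms=3/7b
7) 1035.475ms=18/7b +172.579ms=3/7b
8) 1208.054ms=3b +604.027ms=3/2b
9) 1812.081ms=9/2b +604.027ms=3/2b
Σ=6b of 6 (149bpm 3/4) — PASS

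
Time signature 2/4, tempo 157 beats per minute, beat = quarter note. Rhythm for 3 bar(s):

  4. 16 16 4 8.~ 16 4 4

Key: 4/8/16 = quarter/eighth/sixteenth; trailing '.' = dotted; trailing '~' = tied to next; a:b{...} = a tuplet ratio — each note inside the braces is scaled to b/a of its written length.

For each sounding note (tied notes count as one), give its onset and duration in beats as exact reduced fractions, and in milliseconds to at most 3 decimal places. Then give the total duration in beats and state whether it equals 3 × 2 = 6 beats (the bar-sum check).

1) 0.0ms=0b +573.248ms=3/2b
2) 573.248ms=3/2b +95.541ms=1/4b
3) 668.79ms=7/4b +95.541ms=1/4b
4) 764.331ms=2b +382.166ms=1b
5) 1146.497ms=3b +382.166ms=1b
6) 1528.662ms=4b +382.166ms=1b
7) 1910.828ms=5b +382.166ms=1b
Σ=6b of 6 (157bpm 2/4) — PASS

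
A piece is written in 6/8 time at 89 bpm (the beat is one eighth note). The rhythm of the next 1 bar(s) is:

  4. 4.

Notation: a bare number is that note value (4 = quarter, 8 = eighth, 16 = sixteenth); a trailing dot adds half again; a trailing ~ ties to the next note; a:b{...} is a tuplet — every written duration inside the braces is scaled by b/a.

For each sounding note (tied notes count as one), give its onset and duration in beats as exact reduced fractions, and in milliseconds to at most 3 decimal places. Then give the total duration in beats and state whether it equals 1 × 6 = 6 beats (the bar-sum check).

1) 0.0ms=0b +2022.472ms=3b
2) 2022.472ms=3b +2022.472ms=3b
Σ=6b of 6 (89bpm 6/8) — PASS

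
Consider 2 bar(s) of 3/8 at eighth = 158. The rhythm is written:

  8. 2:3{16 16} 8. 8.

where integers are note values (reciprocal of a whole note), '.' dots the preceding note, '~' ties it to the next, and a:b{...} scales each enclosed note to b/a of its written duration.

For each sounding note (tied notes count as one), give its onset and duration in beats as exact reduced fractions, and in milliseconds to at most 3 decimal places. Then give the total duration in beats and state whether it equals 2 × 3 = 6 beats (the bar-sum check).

1) 0.0ms=0b +569.62ms=3/2b
2) 569.62ms=3/2b +284.81ms=3/4b
3) 854.43ms=9/4b +284.81ms=3/4b
4) 1139.241ms=3b +569.62ms=3/2b
5) 1708.861ms=9/2b +569.62ms=3/2b
Σ=6b of 6 (158bpm 3/8) — PASS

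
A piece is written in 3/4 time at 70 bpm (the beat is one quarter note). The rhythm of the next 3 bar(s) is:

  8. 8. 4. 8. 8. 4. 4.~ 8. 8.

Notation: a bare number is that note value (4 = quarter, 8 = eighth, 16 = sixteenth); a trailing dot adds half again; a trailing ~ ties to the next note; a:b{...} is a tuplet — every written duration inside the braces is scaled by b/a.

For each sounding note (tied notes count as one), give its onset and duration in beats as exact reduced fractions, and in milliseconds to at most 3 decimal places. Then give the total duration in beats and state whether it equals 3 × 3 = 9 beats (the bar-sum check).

1) 0.0ms=0b +642.857ms=3/4b
2) 642.857ms=3/4b +642.857ms=3/4b
3) 1285.714ms=3/2b +1285.714ms=3/2b
4) 2571.429ms=3b +642.857ms=3/4b
5) 3214.286ms=15/4b +642.857ms=3/4b
6) 3857.143ms=9/2b +1285.714ms=3/2b
7) 5142.857ms=6b +1928.571ms=9/4b
8) 7071.429ms=33/4b +642.857ms=3/4b
Σ=9b of 9 (70bpm 3/4) — PASS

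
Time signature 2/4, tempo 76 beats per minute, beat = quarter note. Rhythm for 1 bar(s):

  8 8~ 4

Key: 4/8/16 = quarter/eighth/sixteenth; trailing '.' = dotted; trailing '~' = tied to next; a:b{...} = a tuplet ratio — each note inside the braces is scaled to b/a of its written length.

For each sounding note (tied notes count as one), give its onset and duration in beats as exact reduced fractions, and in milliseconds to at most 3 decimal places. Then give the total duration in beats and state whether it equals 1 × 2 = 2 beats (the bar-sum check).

1) 0.0ms=0b +394.737ms=1/2b
2) 394.737ms=1/2b +1184.211ms=3/2b
Σ=2b of 2 (76bpm 2/4) — PASS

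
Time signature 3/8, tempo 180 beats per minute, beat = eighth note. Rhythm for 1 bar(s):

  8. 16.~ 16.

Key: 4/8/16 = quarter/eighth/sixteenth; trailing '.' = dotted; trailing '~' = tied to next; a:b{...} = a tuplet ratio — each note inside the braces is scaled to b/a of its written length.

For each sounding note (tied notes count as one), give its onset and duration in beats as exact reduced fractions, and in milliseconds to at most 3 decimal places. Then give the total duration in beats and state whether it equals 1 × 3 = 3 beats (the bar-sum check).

1) 0.0ms=0b +500.0ms=3/2b
2) 500.0ms=3/2b +500.0ms=3/2b
Σ=3b of 3 (180bpm 3/8) — PASS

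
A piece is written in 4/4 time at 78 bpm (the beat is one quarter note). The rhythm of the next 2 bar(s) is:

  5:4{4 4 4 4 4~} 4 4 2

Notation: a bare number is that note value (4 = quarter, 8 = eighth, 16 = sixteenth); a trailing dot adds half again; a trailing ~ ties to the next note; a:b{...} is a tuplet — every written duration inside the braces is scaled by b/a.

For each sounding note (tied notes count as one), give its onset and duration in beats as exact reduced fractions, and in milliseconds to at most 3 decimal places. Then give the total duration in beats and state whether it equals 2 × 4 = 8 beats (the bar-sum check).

1) 0.0ms=0b +615.385ms=4/5b
2) 615.385ms=4/5b +615.385ms=4/5b
3) 1230.769ms=8/5b +615.385ms=4/5b
4) 1846.154ms=12/5b +615.385ms=4/5b
5) 2461.538ms=16/5b +1384.615ms=9/5b
6) 3846.154ms=5b +769.231ms=1b
7) 4615.385ms=6b +1538.462ms=2b
Σ=8b of 8 (78bpm 4/4) — PASS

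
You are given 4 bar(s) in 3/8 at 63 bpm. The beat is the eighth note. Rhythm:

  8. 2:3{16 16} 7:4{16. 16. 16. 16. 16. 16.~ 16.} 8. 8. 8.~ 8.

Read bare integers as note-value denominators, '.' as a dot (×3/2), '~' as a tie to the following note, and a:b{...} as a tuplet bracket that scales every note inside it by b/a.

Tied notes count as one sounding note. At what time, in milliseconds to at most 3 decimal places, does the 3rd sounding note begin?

note 3 onset = 9/4b = 2142.857ms

1. 0.0ms @ 0 + 1428.571ms (3/2)
2. 1428.571ms @ 3/2 + 714.286ms (3/4)
3. 2142.857ms @ 9/4 + 714.286ms (3/4)
4. 2857.143ms @ 3 + 408.163ms (3/7)
5. 3265.306ms @ 24/7 + 408.163ms (3/7)
6. 3673.469ms @ 27/7 + 408.163ms (3/7)
7. 4081.633ms @ 30/7 + 408.163ms (3/7)
8. 4489.796ms @ 33/7 + 408.163ms (3/7)
9. 4897.959ms @ 36/7 + 816.327ms (6/7)
10. 5714.286ms @ 6 + 1428.571ms (3/2)
11. 7142.857ms @ 15/2 + 1428.571ms (3/2)
12. 8571.429ms @ 9 + 2857.143ms (3)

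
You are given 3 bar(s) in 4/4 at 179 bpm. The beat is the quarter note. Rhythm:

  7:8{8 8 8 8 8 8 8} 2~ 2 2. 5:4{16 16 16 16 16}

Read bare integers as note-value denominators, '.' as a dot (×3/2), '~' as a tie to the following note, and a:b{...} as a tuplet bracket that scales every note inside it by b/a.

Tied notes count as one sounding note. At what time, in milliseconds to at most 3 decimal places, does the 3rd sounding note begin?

note 3 onset = 8/7b = 383.081ms

1. 0.0ms @ 0 + 191.54ms (4/7)
2. 191.54ms @ 4/7 + 191.54ms (4/7)
3. 383.081ms @ 8/7 + 191.54ms (4/7)
4. 574.621ms @ 12/7 + 191.54ms (4/7)
5. 766.161ms @ 16/7 + 191.54ms (4/7)
6. 957.702ms @ 20/7 + 191.54ms (4/7)
7. 1149.242ms @ 24/7 + 191.54ms (4/7)
8. 1340.782ms @ 4 + 1340.782ms (4)
9. 2681.564ms @ 8 + 1005.587ms (3)
10. 3687.151ms @ 11 + 67.039ms (1/5)
11. 3754.19ms @ 56/5 + 67.039ms (1/5)
12. 3821.229ms @ 57/5 + 67.039ms (1/5)
13. 3888.268ms @ 58/5 + 67.039ms (1/5)
14. 3955.307ms @ 59/5 + 67.039ms (1/5)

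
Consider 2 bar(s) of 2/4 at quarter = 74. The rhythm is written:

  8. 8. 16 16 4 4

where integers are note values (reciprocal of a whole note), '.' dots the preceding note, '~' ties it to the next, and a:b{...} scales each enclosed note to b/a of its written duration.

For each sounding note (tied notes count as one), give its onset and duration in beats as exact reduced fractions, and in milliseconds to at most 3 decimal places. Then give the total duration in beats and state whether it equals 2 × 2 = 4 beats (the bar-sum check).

1) 0.0ms=0b +608.108ms=3/4b
2) 608.108ms=3/4b +608.108ms=3/4b
3) 1216.216ms=3/2b +202.703ms=1/4b
4) 1418.919ms=7/4b +202.703ms=1/4b
5) 1621.622ms=2b +810.811ms=1b
6) 2432.432ms=3b +810.811ms=1b
Σ=4b of 4 (74bpm 2/4) — PASS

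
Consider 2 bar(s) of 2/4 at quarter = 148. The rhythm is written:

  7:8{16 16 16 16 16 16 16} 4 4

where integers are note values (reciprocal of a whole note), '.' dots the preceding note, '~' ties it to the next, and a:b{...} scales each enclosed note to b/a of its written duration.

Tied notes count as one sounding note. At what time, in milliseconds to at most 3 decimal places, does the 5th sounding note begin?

note 5 onset = 8/7b = 463.32ms

1. 0.0ms @ 0 + 115.83ms (2/7)
2. 115.83ms @ 2/7 + 115.83ms (2/7)
3. 231.66ms @ 4/7 + 115.83ms (2/7)
4. 347.49ms @ 6/7 + 115.83ms (2/7)
5. 463.32ms @ 8/7 + 115.83ms (2/7)
6. 579.151ms @ 10/7 + 115.83ms (2/7)
7. 694.981ms @ 12/7 + 115.83ms (2/7)
8. 810.811ms @ 2 + 405.405ms (1)
9. 1216.216ms @ 3 + 405.405ms (1)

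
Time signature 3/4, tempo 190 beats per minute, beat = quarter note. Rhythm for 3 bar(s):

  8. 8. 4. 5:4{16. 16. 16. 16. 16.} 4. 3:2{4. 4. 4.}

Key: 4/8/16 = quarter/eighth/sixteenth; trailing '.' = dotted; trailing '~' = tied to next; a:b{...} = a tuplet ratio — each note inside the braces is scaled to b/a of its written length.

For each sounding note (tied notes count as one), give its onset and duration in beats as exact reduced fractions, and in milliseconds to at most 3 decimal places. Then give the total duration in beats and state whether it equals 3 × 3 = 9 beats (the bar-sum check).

1) 0.0ms=0b +236.842ms=3/4b
2) 236.842ms=3/4b +236.842ms=3/4b
3) 473.684ms=3/2b +473.684ms=3/2b
4) 947.368ms=3b +94.737ms=3/10b
5) 1042.105ms=33/10b +94.737ms=3/10b
6) 1136.842ms=18/5b +94.737ms=3/10b
7) 1231.579ms=39/10b +94.737ms=3/10b
8) 1326.316ms=21/5b +94.737ms=3/10b
9) 1421.053ms=9/2b +473.684ms=3/2b
10) 1894.737ms=6b +315.789ms=1b
11) 2210.526ms=7b +315.789ms=1b
12) 2526.316ms=8b +315.789ms=1b
Σ=9b of 9 (190bpm 3/4) — PASS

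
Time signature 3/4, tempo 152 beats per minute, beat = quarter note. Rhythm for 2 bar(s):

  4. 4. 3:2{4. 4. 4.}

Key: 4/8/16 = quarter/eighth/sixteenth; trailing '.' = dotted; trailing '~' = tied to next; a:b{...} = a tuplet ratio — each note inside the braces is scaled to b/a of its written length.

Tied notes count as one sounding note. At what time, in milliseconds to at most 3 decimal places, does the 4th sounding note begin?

1. 0.0ms @ 0 + 592.105ms (3/2)
2. 592.105ms @ 3/2 + 592.105ms (3/2)
3. 1184.211ms @ 3 + 394.737ms (1)
4. 1578.947ms @ 4 + 394.737ms (1)
5. 1973.684ms @ 5 + 394.737ms (1)

note 4 onset = 4b = 1578.947ms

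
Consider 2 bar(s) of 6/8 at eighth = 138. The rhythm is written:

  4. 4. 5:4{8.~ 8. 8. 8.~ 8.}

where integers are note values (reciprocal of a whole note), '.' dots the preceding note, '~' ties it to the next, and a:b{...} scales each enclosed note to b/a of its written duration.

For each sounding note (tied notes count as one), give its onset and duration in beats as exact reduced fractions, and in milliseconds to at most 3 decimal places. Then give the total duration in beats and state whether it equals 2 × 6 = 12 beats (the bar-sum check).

1) 0.0ms=0b +1304.348ms=3b
2) 1304.348ms=3b +1304.348ms=3b
3) 2608.696ms=6b +1043.478ms=12/5b
4) 3652.174ms=42/5b +521.739ms=6/5b
5) 4173.913ms=48/5b +1043.478ms=12/5b
Σ=12b of 12 (138bpm 6/8) — PASS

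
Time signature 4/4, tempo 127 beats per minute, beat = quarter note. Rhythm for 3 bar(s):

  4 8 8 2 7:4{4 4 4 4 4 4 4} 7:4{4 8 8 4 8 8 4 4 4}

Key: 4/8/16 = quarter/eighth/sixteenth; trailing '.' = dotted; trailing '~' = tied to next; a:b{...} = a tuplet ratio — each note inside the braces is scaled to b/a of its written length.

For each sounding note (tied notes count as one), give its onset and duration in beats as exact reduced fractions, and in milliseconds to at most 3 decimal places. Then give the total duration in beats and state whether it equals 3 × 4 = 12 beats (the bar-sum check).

1) 0.0ms=0b +472.441ms=1b
2) 472.441ms=1b +236.22ms=1/2b
3) 708.661ms=3/2b +236.22ms=1/2b
4) 944.882ms=2b +944.882ms=2b
5) 1889.764ms=4b +269.966ms=4/7b
6) 2159.73ms=32/7b +269.966ms=4/7b
7) 2429.696ms=36/7b +269.966ms=4/7b
8) 2699.663ms=40/7b +269.966ms=4/7b
9) 2969.629ms=44/7b +269.966ms=4/7b
10) 3239.595ms=48/7b +269.966ms=4/7b
11) 3509.561ms=52/7b +269.966ms=4/7b
12) 3779.528ms=8b +269.966ms=4/7b
13) 4049.494ms=60/7b +134.983ms=2/7b
14) 4184.477ms=62/7b +134.983ms=2/7b
15) 4319.46ms=64/7b +269.966ms=4/7b
16) 4589.426ms=68/7b +134.983ms=2/7b
17) 4724.409ms=10b +134.983ms=2/7b
18) 4859.393ms=72/7b +269.966ms=4/7b
19) 5129.359ms=76/7b +269.966ms=4/7b
20) 5399.325ms=80/7b +269.966ms=4/7b
Σ=12b of 12 (127bpm 4/4) — PASS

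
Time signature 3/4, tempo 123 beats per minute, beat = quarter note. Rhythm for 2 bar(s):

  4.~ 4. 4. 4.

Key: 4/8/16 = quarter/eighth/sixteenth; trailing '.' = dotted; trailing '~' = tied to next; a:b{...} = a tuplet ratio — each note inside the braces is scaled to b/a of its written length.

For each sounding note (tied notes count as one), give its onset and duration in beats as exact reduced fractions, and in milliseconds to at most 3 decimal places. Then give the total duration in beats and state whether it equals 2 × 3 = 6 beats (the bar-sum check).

1) 0.0ms=0b +1463.415ms=3b
2) 1463.415ms=3b +731.707ms=3/2b
3) 2195.122ms=9/2b +731.707ms=3/2b
Σ=6b of 6 (123bpm 3/4) — PASS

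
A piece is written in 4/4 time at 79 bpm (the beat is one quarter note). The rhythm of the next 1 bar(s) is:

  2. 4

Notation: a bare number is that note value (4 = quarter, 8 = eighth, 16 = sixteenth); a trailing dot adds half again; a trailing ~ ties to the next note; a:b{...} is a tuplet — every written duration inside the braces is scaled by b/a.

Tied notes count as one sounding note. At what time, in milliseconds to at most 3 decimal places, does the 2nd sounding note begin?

1. 0.0ms @ 0 + 2278.481ms (3)
2. 2278.481ms @ 3 + 759.494ms (1)

note 2 onset = 3b = 2278.481ms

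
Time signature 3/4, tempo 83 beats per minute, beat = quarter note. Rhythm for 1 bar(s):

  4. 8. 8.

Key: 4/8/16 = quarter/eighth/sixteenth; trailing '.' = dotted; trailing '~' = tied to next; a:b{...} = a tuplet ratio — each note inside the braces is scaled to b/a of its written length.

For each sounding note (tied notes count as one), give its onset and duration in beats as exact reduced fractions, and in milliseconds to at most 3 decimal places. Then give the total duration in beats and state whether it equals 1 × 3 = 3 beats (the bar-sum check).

1) 0.0ms=0b +1084.337ms=3/2b
2) 1084.337ms=3/2b +542.169ms=3/4b
3) 1626.506ms=9/4b +542.169ms=3/4b
Σ=3b of 3 (83bpm 3/4) — PASS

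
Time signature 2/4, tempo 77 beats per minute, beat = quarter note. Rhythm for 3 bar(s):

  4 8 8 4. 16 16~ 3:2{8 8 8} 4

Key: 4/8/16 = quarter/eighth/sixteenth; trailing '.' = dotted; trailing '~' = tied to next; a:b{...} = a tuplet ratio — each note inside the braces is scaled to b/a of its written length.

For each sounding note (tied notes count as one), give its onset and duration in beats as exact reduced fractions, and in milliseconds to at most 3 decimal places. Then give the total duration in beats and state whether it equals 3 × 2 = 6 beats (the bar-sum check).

1) 0.0ms=0b +779.221ms=1b
2) 779.221ms=1b +389.61ms=1/2b
3) 1168.831ms=3/2b +389.61ms=1/2b
4) 1558.442ms=2b +1168.831ms=3/2b
5) 2727.273ms=7/2b +194.805ms=1/4b
6) 2922.078ms=15/4b +454.545ms=7/12b
7) 3376.623ms=13/3b +259.74ms=1/3b
8) 3636.364ms=14/3b +259.74ms=1/3b
9) 3896.104ms=5b +779.221ms=1b
Σ=6b of 6 (77bpm 2/4) — PASS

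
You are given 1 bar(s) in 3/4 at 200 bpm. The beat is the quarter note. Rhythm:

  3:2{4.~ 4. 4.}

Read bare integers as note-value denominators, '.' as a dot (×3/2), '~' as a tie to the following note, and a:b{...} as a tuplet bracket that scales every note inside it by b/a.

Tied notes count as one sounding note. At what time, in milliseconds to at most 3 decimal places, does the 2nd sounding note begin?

1. 0.0ms @ 0 + 600.0ms (2)
2. 600.0ms @ 2 + 300.0ms (1)

note 2 onset = 2b = 600.0ms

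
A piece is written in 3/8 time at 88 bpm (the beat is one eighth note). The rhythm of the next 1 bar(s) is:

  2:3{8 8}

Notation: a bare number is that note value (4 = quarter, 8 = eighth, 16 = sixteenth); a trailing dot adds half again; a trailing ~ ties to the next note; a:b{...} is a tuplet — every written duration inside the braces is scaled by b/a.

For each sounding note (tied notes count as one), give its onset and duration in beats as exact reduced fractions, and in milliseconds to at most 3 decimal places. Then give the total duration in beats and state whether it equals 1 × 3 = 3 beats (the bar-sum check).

1) 0.0ms=0b +1022.727ms=3/2b
2) 1022.727ms=3/2b +1022.727ms=3/2b
Σ=3b of 3 (88bpm 3/8) — PASS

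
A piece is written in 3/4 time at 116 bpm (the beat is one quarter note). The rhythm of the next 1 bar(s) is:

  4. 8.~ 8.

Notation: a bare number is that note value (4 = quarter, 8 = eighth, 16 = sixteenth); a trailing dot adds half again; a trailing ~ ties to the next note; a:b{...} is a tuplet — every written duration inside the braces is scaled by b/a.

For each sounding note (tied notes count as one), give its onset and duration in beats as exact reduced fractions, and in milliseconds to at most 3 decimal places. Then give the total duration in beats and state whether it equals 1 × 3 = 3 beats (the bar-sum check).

1) 0.0ms=0b +775.862ms=3/2b
2) 775.862ms=3/2b +775.862ms=3/2b
Σ=3b of 3 (116bpm 3/4) — PASS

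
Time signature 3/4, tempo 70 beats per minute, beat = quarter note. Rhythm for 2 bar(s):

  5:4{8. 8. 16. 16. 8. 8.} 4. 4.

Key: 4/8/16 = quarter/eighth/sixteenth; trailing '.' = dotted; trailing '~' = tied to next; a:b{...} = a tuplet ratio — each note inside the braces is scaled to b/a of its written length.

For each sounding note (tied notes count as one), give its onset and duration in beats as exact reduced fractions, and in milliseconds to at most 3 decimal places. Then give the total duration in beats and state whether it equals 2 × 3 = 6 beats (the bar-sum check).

1) 0.0ms=0b +514.286ms=3/5b
2) 514.286ms=3/5b +514.286ms=3/5b
3) 1028.571ms=6/5b +257.143ms=3/10b
4) 1285.714ms=3/2b +257.143ms=3/10b
5) 1542.857ms=9/5b +514.286ms=3/5b
6) 2057.143ms=12/5b +514.286ms=3/5b
7) 2571.429ms=3b +1285.714ms=3/2b
8) 3857.143ms=9/2b +1285.714ms=3/2b
Σ=6b of 6 (70bpm 3/4) — PASS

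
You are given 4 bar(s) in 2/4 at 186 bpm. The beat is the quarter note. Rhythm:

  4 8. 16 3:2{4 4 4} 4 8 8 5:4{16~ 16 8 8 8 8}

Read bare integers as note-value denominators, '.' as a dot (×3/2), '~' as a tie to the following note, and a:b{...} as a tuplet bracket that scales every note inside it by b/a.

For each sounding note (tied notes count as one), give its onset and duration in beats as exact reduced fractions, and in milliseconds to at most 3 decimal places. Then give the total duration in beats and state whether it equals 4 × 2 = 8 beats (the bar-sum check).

1) 0.0ms=0b +322.581ms=1b
2) 322.581ms=1b +241.935ms=3/4b
3) 564.516ms=7/4b +80.645ms=1/4b
4) 645.161ms=2b +215.054ms=2/3b
5) 860.215ms=8/3b +215.054ms=2/3b
6) 1075.269ms=10/3b +215.054ms=2/3b
7) 1290.323ms=4b +322.581ms=1b
8) 1612.903ms=5b +161.29ms=1/2b
9) 1774.194ms=11/2b +161.29ms=1/2b
10) 1935.484ms=6b +129.032ms=2/5b
11) 2064.516ms=32/5b +129.032ms=2/5b
12) 2193.548ms=34/5b +129.032ms=2/5b
13) 2322.581ms=36/5b +129.032ms=2/5b
14) 2451.613ms=38/5b +129.032ms=2/5b
Σ=8b of 8 (186bpm 2/4) — PASS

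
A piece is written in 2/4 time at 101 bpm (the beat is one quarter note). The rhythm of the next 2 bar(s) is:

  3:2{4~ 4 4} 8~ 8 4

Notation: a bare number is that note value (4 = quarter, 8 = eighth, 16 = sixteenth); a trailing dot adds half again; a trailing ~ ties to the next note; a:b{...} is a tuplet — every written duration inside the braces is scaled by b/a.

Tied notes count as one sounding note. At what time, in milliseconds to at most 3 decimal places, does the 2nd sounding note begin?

1. 0.0ms @ 0 + 792.079ms (4/3)
2. 792.079ms @ 4/3 + 396.04ms (2/3)
3. 1188.119ms @ 2 + 594.059ms (1)
4. 1782.178ms @ 3 + 594.059ms (1)

note 2 onset = 4/3b = 792.079ms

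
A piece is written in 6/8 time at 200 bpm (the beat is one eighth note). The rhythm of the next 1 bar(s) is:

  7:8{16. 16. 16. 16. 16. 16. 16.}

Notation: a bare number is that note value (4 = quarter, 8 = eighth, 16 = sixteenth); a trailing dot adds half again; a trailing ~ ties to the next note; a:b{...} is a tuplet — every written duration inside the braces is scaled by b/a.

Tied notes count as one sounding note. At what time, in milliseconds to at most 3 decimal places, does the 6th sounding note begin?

note 6 onset = 30/7b = 1285.714ms

1. 0.0ms @ 0 + 257.143ms (6/7)
2. 257.143ms @ 6/7 + 257.143ms (6/7)
3. 514.286ms @ 12/7 + 257.143ms (6/7)
4. 771.429ms @ 18/7 + 257.143ms (6/7)
5. 1028.571ms @ 24/7 + 257.143ms (6/7)
6. 1285.714ms @ 30/7 + 257.143ms (6/7)
7. 1542.857ms @ 36/7 + 257.143ms (6/7)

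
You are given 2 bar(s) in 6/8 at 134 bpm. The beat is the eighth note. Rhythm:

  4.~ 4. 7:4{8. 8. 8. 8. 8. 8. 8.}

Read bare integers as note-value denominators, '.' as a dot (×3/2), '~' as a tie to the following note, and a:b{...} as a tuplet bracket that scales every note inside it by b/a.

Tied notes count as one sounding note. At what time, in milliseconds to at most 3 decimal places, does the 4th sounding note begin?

note 4 onset = 54/7b = 3454.158ms

1. 0.0ms @ 0 + 2686.567ms (6)
2. 2686.567ms @ 6 + 383.795ms (6/7)
3. 3070.362ms @ 48/7 + 383.795ms (6/7)
4. 3454.158ms @ 54/7 + 383.795ms (6/7)
5. 3837.953ms @ 60/7 + 383.795ms (6/7)
6. 4221.748ms @ 66/7 + 383.795ms (6/7)
7. 4605.544ms @ 72/7 + 383.795ms (6/7)
8. 4989.339ms @ 78/7 + 383.795ms (6/7)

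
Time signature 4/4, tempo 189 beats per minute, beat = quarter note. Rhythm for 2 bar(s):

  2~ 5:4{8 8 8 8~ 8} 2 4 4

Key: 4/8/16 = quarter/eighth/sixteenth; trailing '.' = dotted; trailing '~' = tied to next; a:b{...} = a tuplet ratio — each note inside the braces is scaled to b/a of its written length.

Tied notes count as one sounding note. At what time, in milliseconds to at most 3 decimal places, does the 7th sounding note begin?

note 7 onset = 7b = 2222.222ms

1. 0.0ms @ 0 + 761.905ms (12/5)
2. 761.905ms @ 12/5 + 126.984ms (2/5)
3. 888.889ms @ 14/5 + 126.984ms (2/5)
4. 1015.873ms @ 16/5 + 253.968ms (4/5)
5. 1269.841ms @ 4 + 634.921ms (2)
6. 1904.762ms @ 6 + 317.46ms (1)
7. 2222.222ms @ 7 + 317.46ms (1)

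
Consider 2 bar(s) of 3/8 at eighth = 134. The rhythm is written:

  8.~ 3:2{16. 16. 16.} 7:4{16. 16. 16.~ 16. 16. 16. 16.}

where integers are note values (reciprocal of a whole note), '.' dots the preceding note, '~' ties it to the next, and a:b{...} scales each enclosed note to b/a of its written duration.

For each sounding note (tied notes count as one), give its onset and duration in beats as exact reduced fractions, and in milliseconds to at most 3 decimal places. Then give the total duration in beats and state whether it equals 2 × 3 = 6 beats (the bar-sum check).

1) 0.0ms=0b +895.522ms=2b
2) 895.522ms=2b +223.881ms=1/2b
3) 1119.403ms=5/2b +223.881ms=1/2b
4) 1343.284ms=3b +191.898ms=3/7b
5) 1535.181ms=24/7b +191.898ms=3/7b
6) 1727.079ms=27/7b +383.795ms=6/7b
7) 2110.874ms=33/7b +191.898ms=3/7b
8) 2302.772ms=36/7b +191.898ms=3/7b
9) 2494.67ms=39/7b +191.898ms=3/7b
Σ=6b of 6 (134bpm 3/8) — PASS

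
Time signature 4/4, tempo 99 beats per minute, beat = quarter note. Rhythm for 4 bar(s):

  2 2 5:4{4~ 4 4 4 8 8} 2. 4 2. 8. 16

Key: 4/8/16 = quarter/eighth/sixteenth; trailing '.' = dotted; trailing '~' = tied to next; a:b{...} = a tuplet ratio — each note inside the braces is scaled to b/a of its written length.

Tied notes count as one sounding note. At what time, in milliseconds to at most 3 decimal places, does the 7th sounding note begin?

1. 0.0ms @ 0 + 1212.121ms (2)
2. 1212.121ms @ 2 + 1212.121ms (2)
3. 2424.242ms @ 4 + 969.697ms (8/5)
4. 3393.939ms @ 28/5 + 484.848ms (4/5)
5. 3878.788ms @ 32/5 + 484.848ms (4/5)
6. 4363.636ms @ 36/5 + 242.424ms (2/5)
7. 4606.061ms @ 38/5 + 242.424ms (2/5)
8. 4848.485ms @ 8 + 1818.182ms (3)
9. 6666.667ms @ 11 + 606.061ms (1)
10. 7272.727ms @ 12 + 1818.182ms (3)
11. 9090.909ms @ 15 + 454.545ms (3/4)
12. 9545.455ms @ 63/4 + 151.515ms (1/4)

note 7 onset = 38/5b = 4606.061ms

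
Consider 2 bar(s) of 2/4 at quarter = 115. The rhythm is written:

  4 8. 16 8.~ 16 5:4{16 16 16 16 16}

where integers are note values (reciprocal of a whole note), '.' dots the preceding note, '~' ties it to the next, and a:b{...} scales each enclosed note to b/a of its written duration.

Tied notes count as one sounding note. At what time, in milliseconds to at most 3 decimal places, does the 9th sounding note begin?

note 9 onset = 19/5b = 1982.609ms

1. 0.0ms @ 0 + 521.739ms (1)
2. 521.739ms @ 1 + 391.304ms (3/4)
3. 913.043ms @ 7/4 + 130.435ms (1/4)
4. 1043.478ms @ 2 + 521.739ms (1)
5. 1565.217ms @ 3 + 104.348ms (1/5)
6. 1669.565ms @ 16/5 + 104.348ms (1/5)
7. 1773.913ms @ 17/5 + 104.348ms (1/5)
8. 1878.261ms @ 18/5 + 104.348ms (1/5)
9. 1982.609ms @ 19/5 + 104.348ms (1/5)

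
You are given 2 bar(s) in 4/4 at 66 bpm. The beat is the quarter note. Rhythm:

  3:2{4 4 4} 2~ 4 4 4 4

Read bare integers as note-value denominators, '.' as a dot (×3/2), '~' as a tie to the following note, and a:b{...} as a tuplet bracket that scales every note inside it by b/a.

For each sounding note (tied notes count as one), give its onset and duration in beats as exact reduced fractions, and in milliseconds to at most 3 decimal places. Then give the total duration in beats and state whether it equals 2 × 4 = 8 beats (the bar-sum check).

1) 0.0ms=0b +606.061ms=2/3b
2) 606.061ms=2/3b +606.061ms=2/3b
3) 1212.121ms=4/3b +606.061ms=2/3b
4) 1818.182ms=2b +2727.273ms=3b
5) 4545.455ms=5b +909.091ms=1b
6) 5454.545ms=6b +909.091ms=1b
7) 6363.636ms=7b +909.091ms=1b
Σ=8b of 8 (66bpm 4/4) — PASS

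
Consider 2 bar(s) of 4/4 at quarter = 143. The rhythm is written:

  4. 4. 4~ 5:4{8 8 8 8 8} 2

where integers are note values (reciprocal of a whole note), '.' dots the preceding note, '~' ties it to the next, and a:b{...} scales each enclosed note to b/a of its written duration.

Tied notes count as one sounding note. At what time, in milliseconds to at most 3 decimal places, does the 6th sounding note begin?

1. 0.0ms @ 0 + 629.371ms (3/2)
2. 629.371ms @ 3/2 + 629.371ms (3/2)
3. 1258.741ms @ 3 + 587.413ms (7/5)
4. 1846.154ms @ 22/5 + 167.832ms (2/5)
5. 2013.986ms @ 24/5 + 167.832ms (2/5)
6. 2181.818ms @ 26/5 + 167.832ms (2/5)
7. 2349.65ms @ 28/5 + 167.832ms (2/5)
8. 2517.483ms @ 6 + 839.161ms (2)

note 6 onset = 26/5b = 2181.818ms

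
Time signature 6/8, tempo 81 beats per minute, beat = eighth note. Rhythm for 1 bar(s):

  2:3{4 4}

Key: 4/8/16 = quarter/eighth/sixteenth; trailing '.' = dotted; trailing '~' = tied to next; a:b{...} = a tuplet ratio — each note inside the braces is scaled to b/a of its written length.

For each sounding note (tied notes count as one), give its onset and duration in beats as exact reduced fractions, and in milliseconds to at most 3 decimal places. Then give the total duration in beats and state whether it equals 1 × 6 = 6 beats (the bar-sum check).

1) 0.0ms=0b +2222.222ms=3b
2) 2222.222ms=3b +2222.222ms=3b
Σ=6b of 6 (81bpm 6/8) — PASS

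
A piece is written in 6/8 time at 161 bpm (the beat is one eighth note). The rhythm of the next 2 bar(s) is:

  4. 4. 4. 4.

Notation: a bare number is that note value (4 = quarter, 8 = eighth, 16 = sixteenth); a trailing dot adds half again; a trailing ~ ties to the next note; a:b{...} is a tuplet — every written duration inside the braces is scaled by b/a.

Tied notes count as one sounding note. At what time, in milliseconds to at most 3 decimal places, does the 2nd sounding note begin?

note 2 onset = 3b = 1118.012ms

1. 0.0ms @ 0 + 1118.012ms (3)
2. 1118.012ms @ 3 + 1118.012ms (3)
3. 2236.025ms @ 6 + 1118.012ms (3)
4. 3354.037ms @ 9 + 1118.012ms (3)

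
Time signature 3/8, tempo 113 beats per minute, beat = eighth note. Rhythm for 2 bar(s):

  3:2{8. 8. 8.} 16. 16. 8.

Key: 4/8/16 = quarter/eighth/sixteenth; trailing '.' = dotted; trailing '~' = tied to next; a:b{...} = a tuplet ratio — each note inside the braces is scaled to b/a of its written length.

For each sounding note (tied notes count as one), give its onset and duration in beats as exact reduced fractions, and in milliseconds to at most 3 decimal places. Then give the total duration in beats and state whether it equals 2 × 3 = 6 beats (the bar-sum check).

1) 0.0ms=0b +530.973ms=1b
2) 530.973ms=1b +530.973ms=1b
3) 1061.947ms=2b +530.973ms=1b
4) 1592.92ms=3b +398.23ms=3/4b
5) 1991.15ms=15/4b +398.23ms=3/4b
6) 2389.381ms=9/2b +796.46ms=3/2b
Σ=6b of 6 (113bpm 3/8) — PASS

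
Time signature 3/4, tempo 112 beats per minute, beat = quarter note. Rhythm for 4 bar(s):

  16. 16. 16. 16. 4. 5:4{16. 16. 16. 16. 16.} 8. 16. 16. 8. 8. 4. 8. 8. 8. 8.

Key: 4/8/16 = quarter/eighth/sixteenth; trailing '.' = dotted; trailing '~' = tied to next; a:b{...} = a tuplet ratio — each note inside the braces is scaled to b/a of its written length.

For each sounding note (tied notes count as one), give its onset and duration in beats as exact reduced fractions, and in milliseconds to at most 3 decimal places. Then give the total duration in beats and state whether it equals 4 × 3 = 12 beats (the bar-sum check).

1) 0.0ms=0b +200.893ms=3/8b
2) 200.893ms=3/8b +200.893ms=3/8b
3) 401.786ms=3/4b +200.893ms=3/8b
4) 602.679ms=9/8b +200.893ms=3/8b
5) 803.571ms=3/2b +803.571ms=3/2b
6) 1607.143ms=3b +160.714ms=3/10b
7) 1767.857ms=33/10b +160.714ms=3/10b
8) 1928.571ms=18/5b +160.714ms=3/10b
9) 2089.286ms=39/10b +160.714ms=3/10b
10) 2250.0ms=21/5b +160.714ms=3/10b
11) 2410.714ms=9/2b +401.786ms=3/4b
12) 2812.5ms=21/4b +200.893ms=3/8b
13) 3013.393ms=45/8b +200.893ms=3/8b
14) 3214.286ms=6b +401.786ms=3/4b
15) 3616.071ms=27/4b +401.786ms=3/4b
16) 4017.857ms=15/2b +803.571ms=3/2b
17) 4821.429ms=9b +401.786ms=3/4b
18) 5223.214ms=39/4b +401.786ms=3/4b
19) 5625.0ms=21/2b +401.786ms=3/4b
20) 6026.786ms=45/4b +401.786ms=3/4b
Σ=12b of 12 (112bpm 3/4) — PASS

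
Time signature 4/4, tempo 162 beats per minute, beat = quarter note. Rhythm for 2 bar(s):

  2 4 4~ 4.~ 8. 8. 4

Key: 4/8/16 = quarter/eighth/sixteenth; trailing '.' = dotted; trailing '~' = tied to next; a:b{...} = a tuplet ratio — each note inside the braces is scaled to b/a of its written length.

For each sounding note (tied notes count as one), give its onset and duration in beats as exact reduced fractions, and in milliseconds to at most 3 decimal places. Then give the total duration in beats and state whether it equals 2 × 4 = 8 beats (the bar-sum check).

1) 0.0ms=0b +740.741ms=2b
2) 740.741ms=2b +370.37ms=1b
3) 1111.111ms=3b +1203.704ms=13/4b
4) 2314.815ms=25/4b +277.778ms=3/4b
5) 2592.593ms=7b +370.37ms=1b
Σ=8b of 8 (162bpm 4/4) — PASS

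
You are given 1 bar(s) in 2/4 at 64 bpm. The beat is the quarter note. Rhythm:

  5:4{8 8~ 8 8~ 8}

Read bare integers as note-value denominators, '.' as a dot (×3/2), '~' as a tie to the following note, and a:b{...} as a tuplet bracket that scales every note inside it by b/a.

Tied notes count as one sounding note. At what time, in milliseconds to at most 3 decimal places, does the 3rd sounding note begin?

note 3 onset = 6/5b = 1125.0ms

1. 0.0ms @ 0 + 375.0ms (2/5)
2. 375.0ms @ 2/5 + 750.0ms (4/5)
3. 1125.0ms @ 6/5 + 750.0ms (4/5)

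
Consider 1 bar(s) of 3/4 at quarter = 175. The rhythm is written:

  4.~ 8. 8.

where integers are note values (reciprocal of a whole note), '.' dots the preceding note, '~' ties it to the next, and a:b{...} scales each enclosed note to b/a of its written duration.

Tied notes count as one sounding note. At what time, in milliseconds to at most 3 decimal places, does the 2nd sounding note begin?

1. 0.0ms @ 0 + 771.429ms (9/4)
2. 771.429ms @ 9/4 + 257.143ms (3/4)

note 2 onset = 9/4b = 771.429ms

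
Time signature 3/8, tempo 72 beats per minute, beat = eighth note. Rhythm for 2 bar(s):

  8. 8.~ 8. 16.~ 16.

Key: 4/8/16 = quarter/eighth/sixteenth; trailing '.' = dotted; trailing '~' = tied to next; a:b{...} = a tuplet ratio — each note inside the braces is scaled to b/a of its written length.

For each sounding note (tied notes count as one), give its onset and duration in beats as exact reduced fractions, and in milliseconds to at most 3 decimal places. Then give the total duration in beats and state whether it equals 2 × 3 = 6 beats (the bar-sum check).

1) 0.0ms=0b +1250.0ms=3/2b
2) 1250.0ms=3/2b +2500.0ms=3b
3) 3750.0ms=9/2b +1250.0ms=3/2b
Σ=6b of 6 (72bpm 3/8) — PASS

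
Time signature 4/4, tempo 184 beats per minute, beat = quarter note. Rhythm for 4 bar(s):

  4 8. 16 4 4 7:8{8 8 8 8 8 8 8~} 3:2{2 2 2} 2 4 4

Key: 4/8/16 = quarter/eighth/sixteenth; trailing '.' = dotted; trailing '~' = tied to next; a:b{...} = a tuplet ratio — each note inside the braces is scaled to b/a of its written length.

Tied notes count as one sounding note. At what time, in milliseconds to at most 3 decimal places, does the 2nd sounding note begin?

note 2 onset = 1b = 326.087ms

1. 0.0ms @ 0 + 326.087ms (1)
2. 326.087ms @ 1 + 244.565ms (3/4)
3. 570.652ms @ 7/4 + 81.522ms (1/4)
4. 652.174ms @ 2 + 326.087ms (1)
5. 978.261ms @ 3 + 326.087ms (1)
6. 1304.348ms @ 4 + 186.335ms (4/7)
7. 1490.683ms @ 32/7 + 186.335ms (4/7)
8. 1677.019ms @ 36/7 + 186.335ms (4/7)
9. 1863.354ms @ 40/7 + 186.335ms (4/7)
10. 2049.689ms @ 44/7 + 186.335ms (4/7)
11. 2236.025ms @ 48/7 + 186.335ms (4/7)
12. 2422.36ms @ 52/7 + 621.118ms (40/21)
13. 3043.478ms @ 28/3 + 434.783ms (4/3)
14. 3478.261ms @ 32/3 + 434.783ms (4/3)
15. 3913.043ms @ 12 + 652.174ms (2)
16. 4565.217ms @ 14 + 326.087ms (1)
17. 4891.304ms @ 15 + 326.087ms (1)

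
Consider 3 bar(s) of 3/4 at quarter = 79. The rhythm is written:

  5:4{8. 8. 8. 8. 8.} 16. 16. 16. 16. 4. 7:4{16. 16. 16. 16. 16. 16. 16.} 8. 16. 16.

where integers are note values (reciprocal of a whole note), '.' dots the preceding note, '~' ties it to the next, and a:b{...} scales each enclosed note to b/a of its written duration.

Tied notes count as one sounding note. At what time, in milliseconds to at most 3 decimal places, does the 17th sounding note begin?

1. 0.0ms @ 0 + 455.696ms (3/5)
2. 455.696ms @ 3/5 + 455.696ms (3/5)
3. 911.392ms @ 6/5 + 455.696ms (3/5)
4. 1367.089ms @ 9/5 + 455.696ms (3/5)
5. 1822.785ms @ 12/5 + 455.696ms (3/5)
6. 2278.481ms @ 3 + 284.81ms (3/8)
7. 2563.291ms @ 27/8 + 284.81ms (3/8)
8. 2848.101ms @ 15/4 + 284.81ms (3/8)
9. 3132.911ms @ 33/8 + 284.81ms (3/8)
10. 3417.722ms @ 9/2 + 1139.241ms (3/2)
11. 4556.962ms @ 6 + 162.749ms (3/14)
12. 4719.711ms @ 87/14 + 162.749ms (3/14)
13. 4882.459ms @ 45/7 + 162.749ms (3/14)
14. 5045.208ms @ 93/14 + 162.749ms (3/14)
15. 5207.957ms @ 48/7 + 162.749ms (3/14)
16. 5370.705ms @ 99/14 + 162.749ms (3/14)
17. 5533.454ms @ 51/7 + 162.749ms (3/14)
18. 5696.203ms @ 15/2 + 569.62ms (3/4)
19. 6265.823ms @ 33/4 + 284.81ms (3/8)
20. 6550.633ms @ 69/8 + 284.81ms (3/8)

note 17 onset = 51/7b = 5533.454ms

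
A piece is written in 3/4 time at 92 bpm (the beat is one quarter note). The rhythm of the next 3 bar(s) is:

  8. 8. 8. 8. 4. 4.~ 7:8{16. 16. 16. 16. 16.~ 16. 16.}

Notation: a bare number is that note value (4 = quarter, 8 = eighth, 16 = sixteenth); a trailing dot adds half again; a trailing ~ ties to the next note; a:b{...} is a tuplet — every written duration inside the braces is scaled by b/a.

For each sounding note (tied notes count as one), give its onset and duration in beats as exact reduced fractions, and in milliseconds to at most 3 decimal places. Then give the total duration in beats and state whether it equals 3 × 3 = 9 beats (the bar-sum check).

1) 0.0ms=0b +489.13ms=3/4b
2) 489.13ms=3/4b +489.13ms=3/4b
3) 978.261ms=3/2b +489.13ms=3/4b
4) 1467.391ms=9/4b +489.13ms=3/4b
5) 1956.522ms=3b +978.261ms=3/2b
6) 2934.783ms=9/2b +1257.764ms=27/14b
7) 4192.547ms=45/7b +279.503ms=3/7b
8) 4472.05ms=48/7b +279.503ms=3/7b
9) 4751.553ms=51/7b +279.503ms=3/7b
10) 5031.056ms=54/7b +559.006ms=6/7b
11) 5590.062ms=60/7b +279.503ms=3/7b
Σ=9b of 9 (92bpm 3/4) — PASS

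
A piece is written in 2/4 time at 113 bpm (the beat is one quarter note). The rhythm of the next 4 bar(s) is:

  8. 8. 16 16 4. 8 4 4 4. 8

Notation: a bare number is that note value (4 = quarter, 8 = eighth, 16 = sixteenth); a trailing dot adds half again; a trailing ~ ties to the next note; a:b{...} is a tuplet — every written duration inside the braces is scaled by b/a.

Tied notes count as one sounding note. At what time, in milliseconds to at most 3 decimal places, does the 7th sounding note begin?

note 7 onset = 4b = 2123.894ms

1. 0.0ms @ 0 + 398.23ms (3/4)
2. 398.23ms @ 3/4 + 398.23ms (3/4)
3. 796.46ms @ 3/2 + 132.743ms (1/4)
4. 929.204ms @ 7/4 + 132.743ms (1/4)
5. 1061.947ms @ 2 + 796.46ms (3/2)
6. 1858.407ms @ 7/2 + 265.487ms (1/2)
7. 2123.894ms @ 4 + 530.973ms (1)
8. 2654.867ms @ 5 + 530.973ms (1)
9. 3185.841ms @ 6 + 796.46ms (3/2)
10. 3982.301ms @ 15/2 + 265.487ms (1/2)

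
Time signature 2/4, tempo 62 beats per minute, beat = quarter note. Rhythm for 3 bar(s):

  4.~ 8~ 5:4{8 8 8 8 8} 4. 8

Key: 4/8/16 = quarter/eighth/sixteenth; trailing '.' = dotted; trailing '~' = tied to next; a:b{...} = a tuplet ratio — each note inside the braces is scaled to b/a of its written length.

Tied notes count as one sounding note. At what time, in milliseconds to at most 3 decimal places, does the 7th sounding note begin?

note 7 onset = 11/2b = 5322.581ms

1. 0.0ms @ 0 + 2322.581ms (12/5)
2. 2322.581ms @ 12/5 + 387.097ms (2/5)
3. 2709.677ms @ 14/5 + 387.097ms (2/5)
4. 3096.774ms @ 16/5 + 387.097ms (2/5)
5. 3483.871ms @ 18/5 + 387.097ms (2/5)
6. 3870.968ms @ 4 + 1451.613ms (3/2)
7. 5322.581ms @ 11/2 + 483.871ms (1/2)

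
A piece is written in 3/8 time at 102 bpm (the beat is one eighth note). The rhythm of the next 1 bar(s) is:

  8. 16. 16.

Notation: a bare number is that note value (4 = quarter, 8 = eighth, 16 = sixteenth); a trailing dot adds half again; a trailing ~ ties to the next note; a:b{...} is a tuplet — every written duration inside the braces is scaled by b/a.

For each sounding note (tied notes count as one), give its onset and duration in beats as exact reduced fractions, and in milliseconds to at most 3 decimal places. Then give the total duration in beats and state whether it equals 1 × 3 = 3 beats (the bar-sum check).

1) 0.0ms=0b +882.353ms=3/2b
2) 882.353ms=3/2b +441.176ms=3/4b
3) 1323.529ms=9/4b +441.176ms=3/4b
Σ=3b of 3 (102bpm 3/8) — PASS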